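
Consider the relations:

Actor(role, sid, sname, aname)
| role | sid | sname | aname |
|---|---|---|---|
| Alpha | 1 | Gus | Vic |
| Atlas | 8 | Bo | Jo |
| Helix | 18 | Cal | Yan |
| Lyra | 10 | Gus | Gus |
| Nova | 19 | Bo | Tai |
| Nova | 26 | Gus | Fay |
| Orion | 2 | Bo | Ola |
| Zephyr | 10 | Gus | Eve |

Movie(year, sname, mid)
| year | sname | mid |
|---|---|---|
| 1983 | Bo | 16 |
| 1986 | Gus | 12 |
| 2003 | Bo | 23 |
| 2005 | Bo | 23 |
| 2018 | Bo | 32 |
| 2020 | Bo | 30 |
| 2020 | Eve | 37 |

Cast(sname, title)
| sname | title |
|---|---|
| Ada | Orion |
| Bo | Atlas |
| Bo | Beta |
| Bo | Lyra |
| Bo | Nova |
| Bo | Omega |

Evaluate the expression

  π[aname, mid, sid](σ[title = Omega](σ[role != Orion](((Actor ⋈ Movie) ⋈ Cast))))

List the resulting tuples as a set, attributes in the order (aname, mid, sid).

{(Jo, 16, 8), (Jo, 23, 8), (Jo, 30, 8), (Jo, 32, 8), (Tai, 16, 19), (Tai, 23, 19), (Tai, 30, 19), (Tai, 32, 19)}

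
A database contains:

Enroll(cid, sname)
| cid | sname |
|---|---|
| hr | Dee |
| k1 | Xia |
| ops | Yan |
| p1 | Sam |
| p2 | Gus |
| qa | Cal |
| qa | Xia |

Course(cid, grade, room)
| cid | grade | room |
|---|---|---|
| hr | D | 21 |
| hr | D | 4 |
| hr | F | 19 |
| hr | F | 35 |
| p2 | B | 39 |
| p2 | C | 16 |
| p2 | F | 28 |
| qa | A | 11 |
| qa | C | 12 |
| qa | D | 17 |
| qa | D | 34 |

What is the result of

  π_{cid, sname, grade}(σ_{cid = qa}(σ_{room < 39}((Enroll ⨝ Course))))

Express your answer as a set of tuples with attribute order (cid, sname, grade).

Natural join on cid: {(hr, Dee, D, 21), (hr, Dee, D, 4), (hr, Dee, F, 19), (hr, Dee, F, 35), (p2, Gus, B, 39), (p2, Gus, C, 16), (p2, Gus, F, 28), (qa, Cal, A, 11), (qa, Cal, C, 12), (qa, Cal, D, 17), (qa, Cal, D, 34), (qa, Xia, A, 11), (qa, Xia, C, 12), (qa, Xia, D, 17), (qa, Xia, D, 34)}
σ[room < 39]: keep tuples satisfying room < 39 → {(hr, Dee, D, 21), (hr, Dee, D, 4), (hr, Dee, F, 19), (hr, Dee, F, 35), (p2, Gus, C, 16), (p2, Gus, F, 28), (qa, Cal, A, 11), (qa, Cal, C, 12), (qa, Cal, D, 17), (qa, Cal, D, 34), (qa, Xia, A, 11), (qa, Xia, C, 12), (qa, Xia, D, 17), (qa, Xia, D, 34)}
σ[cid = qa]: keep tuples satisfying cid = qa → {(qa, Cal, A, 11), (qa, Cal, C, 12), (qa, Cal, D, 17), (qa, Cal, D, 34), (qa, Xia, A, 11), (qa, Xia, C, 12), (qa, Xia, D, 17), (qa, Xia, D, 34)}
Projecting to cid, sname, grade (2 duplicate(s) eliminated): {(qa, Cal, A), (qa, Cal, C), (qa, Cal, D), (qa, Xia, A), (qa, Xia, C), (qa, Xia, D)}

{(qa, Cal, A), (qa, Cal, C), (qa, Cal, D), (qa, Xia, A), (qa, Xia, C), (qa, Xia, D)}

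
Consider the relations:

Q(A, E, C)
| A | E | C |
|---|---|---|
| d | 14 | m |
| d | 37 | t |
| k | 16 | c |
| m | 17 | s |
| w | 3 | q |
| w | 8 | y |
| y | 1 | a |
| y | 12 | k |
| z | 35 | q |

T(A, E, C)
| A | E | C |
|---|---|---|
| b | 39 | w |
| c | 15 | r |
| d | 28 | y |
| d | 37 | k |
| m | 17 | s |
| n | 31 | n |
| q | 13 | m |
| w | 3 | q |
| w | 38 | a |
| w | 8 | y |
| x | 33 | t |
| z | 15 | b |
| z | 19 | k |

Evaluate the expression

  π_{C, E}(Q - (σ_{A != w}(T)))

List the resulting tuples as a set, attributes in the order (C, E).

{(a, 1), (c, 16), (k, 12), (m, 14), (q, 3), (q, 35), (t, 37), (y, 8)}

σ[A != w]: keep tuples satisfying A != w → {(b, 39, w), (c, 15, r), (d, 28, y), (d, 37, k), (m, 17, s), (n, 31, n), (q, 13, m), (x, 33, t), (z, 15, b), (z, 19, k)}
Taking the difference: {(d, 14, m), (d, 37, t), (k, 16, c), (w, 3, q), (w, 8, y), (y, 1, a), (y, 12, k), (z, 35, q)}
Keep only column(s) C, E: {(a, 1), (c, 16), (k, 12), (m, 14), (q, 3), (q, 35), (t, 37), (y, 8)}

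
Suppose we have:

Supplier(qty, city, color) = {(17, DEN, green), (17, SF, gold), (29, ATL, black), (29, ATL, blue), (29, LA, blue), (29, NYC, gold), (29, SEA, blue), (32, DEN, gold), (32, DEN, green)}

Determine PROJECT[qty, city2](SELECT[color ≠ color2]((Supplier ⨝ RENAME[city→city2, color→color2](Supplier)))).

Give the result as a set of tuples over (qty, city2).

ρ[city→city2, color→color2]: schema becomes (qty, city2, color2); tuples unchanged.
Natural join on qty: {(17, DEN, green, DEN, green), (17, DEN, green, SF, gold), (17, SF, gold, DEN, green), (17, SF, gold, SF, gold), (29, ATL, black, ATL, black), (29, ATL, black, ATL, blue), (29, ATL, black, LA, blue), (29, ATL, black, NYC, gold), (29, ATL, black, SEA, blue), (29, ATL, blue, ATL, black), (29, ATL, blue, ATL, blue), (29, ATL, blue, LA, blue), (29, ATL, blue, NYC, gold), (29, ATL, blue, SEA, blue), (29, LA, blue, ATL, black), (29, LA, blue, ATL, blue), (29, LA, blue, LA, blue), (29, LA, blue, NYC, gold), (29, LA, blue, SEA, blue), (29, NYC, gold, ATL, black), (29, NYC, gold, ATL, blue), (29, NYC, gold, LA, blue), (29, NYC, gold, NYC, gold), (29, NYC, gold, SEA, blue), (29, SEA, blue, ATL, black), (29, SEA, blue, ATL, blue), (29, SEA, blue, LA, blue), (29, SEA, blue, NYC, gold), (29, SEA, blue, SEA, blue), (32, DEN, gold, DEN, gold), (32, DEN, gold, DEN, green), (32, DEN, green, DEN, gold), (32, DEN, green, DEN, green)}
σ[color ≠ color2]: keep tuples satisfying color ≠ color2 → {(17, DEN, green, SF, gold), (17, SF, gold, DEN, green), (29, ATL, black, ATL, blue), (29, ATL, black, LA, blue), (29, ATL, black, NYC, gold), (29, ATL, black, SEA, blue), (29, ATL, blue, ATL, black), (29, ATL, blue, NYC, gold), (29, LA, blue, ATL, black), (29, LA, blue, NYC, gold), (29, NYC, gold, ATL, black), (29, NYC, gold, ATL, blue), (29, NYC, gold, LA, blue), (29, NYC, gold, SEA, blue), (29, SEA, blue, ATL, black), (29, SEA, blue, NYC, gold), (32, DEN, gold, DEN, green), (32, DEN, green, DEN, gold)}
Projecting to qty, city2 (11 duplicate(s) eliminated): {(17, DEN), (17, SF), (29, ATL), (29, LA), (29, NYC), (29, SEA), (32, DEN)}

{(17, DEN), (17, SF), (29, ATL), (29, LA), (29, NYC), (29, SEA), (32, DEN)}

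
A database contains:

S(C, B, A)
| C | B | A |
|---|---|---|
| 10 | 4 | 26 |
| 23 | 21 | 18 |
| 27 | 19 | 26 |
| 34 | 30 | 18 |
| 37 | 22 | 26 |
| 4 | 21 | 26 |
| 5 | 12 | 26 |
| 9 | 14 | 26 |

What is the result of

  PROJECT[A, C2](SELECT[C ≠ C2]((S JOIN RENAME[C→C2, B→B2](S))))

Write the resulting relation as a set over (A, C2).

{(18, 23), (18, 34), (26, 10), (26, 27), (26, 37), (26, 4), (26, 5), (26, 9)}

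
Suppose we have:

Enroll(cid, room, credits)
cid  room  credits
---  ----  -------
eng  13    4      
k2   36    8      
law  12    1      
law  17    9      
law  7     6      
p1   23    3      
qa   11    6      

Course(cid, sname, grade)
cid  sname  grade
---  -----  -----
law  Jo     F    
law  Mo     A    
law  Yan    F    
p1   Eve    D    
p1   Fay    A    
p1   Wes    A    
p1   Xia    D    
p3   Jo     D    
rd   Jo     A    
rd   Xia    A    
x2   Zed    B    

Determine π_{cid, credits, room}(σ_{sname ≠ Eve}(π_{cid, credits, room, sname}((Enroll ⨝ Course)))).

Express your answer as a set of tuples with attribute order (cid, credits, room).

Natural join on cid: {(law, 12, 1, Jo, F), (law, 12, 1, Mo, A), (law, 12, 1, Yan, F), (law, 17, 9, Jo, F), (law, 17, 9, Mo, A), (law, 17, 9, Yan, F), (law, 7, 6, Jo, F), (law, 7, 6, Mo, A), (law, 7, 6, Yan, F), (p1, 23, 3, Eve, D), (p1, 23, 3, Fay, A), (p1, 23, 3, Wes, A), (p1, 23, 3, Xia, D)}
Projecting to cid, credits, room, sname: {(law, 1, 12, Jo), (law, 1, 12, Mo), (law, 1, 12, Yan), (law, 6, 7, Jo), (law, 6, 7, Mo), (law, 6, 7, Yan), (law, 9, 17, Jo), (law, 9, 17, Mo), (law, 9, 17, Yan), (p1, 3, 23, Eve), (p1, 3, 23, Fay), (p1, 3, 23, Wes), (p1, 3, 23, Xia)}
Selection sname ≠ Eve: {(law, 1, 12, Jo), (law, 1, 12, Mo), (law, 1, 12, Yan), (law, 6, 7, Jo), (law, 6, 7, Mo), (law, 6, 7, Yan), (law, 9, 17, Jo), (law, 9, 17, Mo), (law, 9, 17, Yan), (p1, 3, 23, Fay), (p1, 3, 23, Wes), (p1, 3, 23, Xia)}
Projecting to cid, credits, room (8 duplicate(s) eliminated): {(law, 1, 12), (law, 6, 7), (law, 9, 17), (p1, 3, 23)}

{(law, 1, 12), (law, 6, 7), (law, 9, 17), (p1, 3, 23)}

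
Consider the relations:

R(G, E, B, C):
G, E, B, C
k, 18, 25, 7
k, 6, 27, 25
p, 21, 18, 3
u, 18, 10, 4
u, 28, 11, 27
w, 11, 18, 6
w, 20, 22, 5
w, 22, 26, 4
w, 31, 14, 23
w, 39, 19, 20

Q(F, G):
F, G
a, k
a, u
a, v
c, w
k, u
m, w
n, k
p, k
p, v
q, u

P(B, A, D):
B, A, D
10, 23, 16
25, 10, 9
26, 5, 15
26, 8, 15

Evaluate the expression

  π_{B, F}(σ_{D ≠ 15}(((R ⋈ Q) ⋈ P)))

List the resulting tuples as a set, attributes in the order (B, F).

{(10, a), (10, k), (10, q), (25, a), (25, n), (25, p)}

R ⋈ Q (natural join on G): {(k, 18, 25, 7, a), (k, 18, 25, 7, n), (k, 18, 25, 7, p), (k, 6, 27, 25, a), (k, 6, 27, 25, n), (k, 6, 27, 25, p), (u, 18, 10, 4, a), (u, 18, 10, 4, k), (u, 18, 10, 4, q), (u, 28, 11, 27, a), (u, 28, 11, 27, k), (u, 28, 11, 27, q), (w, 11, 18, 6, c), (w, 11, 18, 6, m), (w, 20, 22, 5, c), (w, 20, 22, 5, m), (w, 22, 26, 4, c), (w, 22, 26, 4, m), (w, 31, 14, 23, c), (w, 31, 14, 23, m), (w, 39, 19, 20, c), (w, 39, 19, 20, m)}
(R ⋈ Q) ⋈ P (natural join on B): {(k, 18, 25, 7, a, 10, 9), (k, 18, 25, 7, n, 10, 9), (k, 18, 25, 7, p, 10, 9), (u, 18, 10, 4, a, 23, 16), (u, 18, 10, 4, k, 23, 16), (u, 18, 10, 4, q, 23, 16), (w, 22, 26, 4, c, 5, 15), (w, 22, 26, 4, c, 8, 15), (w, 22, 26, 4, m, 5, 15), (w, 22, 26, 4, m, 8, 15)}
σ[D ≠ 15]: keep tuples satisfying D ≠ 15 → {(k, 18, 25, 7, a, 10, 9), (k, 18, 25, 7, n, 10, 9), (k, 18, 25, 7, p, 10, 9), (u, 18, 10, 4, a, 23, 16), (u, 18, 10, 4, k, 23, 16), (u, 18, 10, 4, q, 23, 16)}
π_{B, F} gives {(10, a), (10, k), (10, q), (25, a), (25, n), (25, p)}.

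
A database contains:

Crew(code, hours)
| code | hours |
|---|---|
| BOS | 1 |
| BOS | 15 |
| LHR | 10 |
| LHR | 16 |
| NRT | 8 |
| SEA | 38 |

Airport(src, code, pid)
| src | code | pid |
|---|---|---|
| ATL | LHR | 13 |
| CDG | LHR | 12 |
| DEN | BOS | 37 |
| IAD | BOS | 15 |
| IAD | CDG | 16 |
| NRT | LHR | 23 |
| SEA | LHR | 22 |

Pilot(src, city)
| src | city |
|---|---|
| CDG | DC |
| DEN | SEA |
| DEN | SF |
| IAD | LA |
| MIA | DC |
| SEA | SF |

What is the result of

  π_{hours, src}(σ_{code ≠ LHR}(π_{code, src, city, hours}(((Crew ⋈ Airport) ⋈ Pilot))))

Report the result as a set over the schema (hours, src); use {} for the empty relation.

{(1, DEN), (1, IAD), (15, DEN), (15, IAD)}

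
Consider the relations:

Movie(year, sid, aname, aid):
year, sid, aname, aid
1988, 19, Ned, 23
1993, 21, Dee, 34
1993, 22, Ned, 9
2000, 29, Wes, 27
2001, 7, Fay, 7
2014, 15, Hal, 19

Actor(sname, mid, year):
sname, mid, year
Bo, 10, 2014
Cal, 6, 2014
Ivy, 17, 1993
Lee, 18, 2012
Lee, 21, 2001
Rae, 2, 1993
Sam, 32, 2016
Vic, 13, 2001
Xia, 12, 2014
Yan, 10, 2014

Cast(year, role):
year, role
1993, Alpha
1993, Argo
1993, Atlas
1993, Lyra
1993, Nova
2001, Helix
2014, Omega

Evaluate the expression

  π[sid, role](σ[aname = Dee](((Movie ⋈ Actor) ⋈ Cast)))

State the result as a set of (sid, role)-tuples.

{(21, Alpha), (21, Argo), (21, Atlas), (21, Lyra), (21, Nova)}

Natural join on year: {(1993, 21, Dee, 34, Ivy, 17), (1993, 21, Dee, 34, Rae, 2), (1993, 22, Ned, 9, Ivy, 17), (1993, 22, Ned, 9, Rae, 2), (2001, 7, Fay, 7, Lee, 21), (2001, 7, Fay, 7, Vic, 13), (2014, 15, Hal, 19, Bo, 10), (2014, 15, Hal, 19, Cal, 6), (2014, 15, Hal, 19, Xia, 12), (2014, 15, Hal, 19, Yan, 10)}
Natural join on year: {(1993, 21, Dee, 34, Ivy, 17, Alpha), (1993, 21, Dee, 34, Ivy, 17, Argo), (1993, 21, Dee, 34, Ivy, 17, Atlas), (1993, 21, Dee, 34, Ivy, 17, Lyra), (1993, 21, Dee, 34, Ivy, 17, Nova), (1993, 21, Dee, 34, Rae, 2, Alpha), (1993, 21, Dee, 34, Rae, 2, Argo), (1993, 21, Dee, 34, Rae, 2, Atlas), (1993, 21, Dee, 34, Rae, 2, Lyra), (1993, 21, Dee, 34, Rae, 2, Nova), (1993, 22, Ned, 9, Ivy, 17, Alpha), (1993, 22, Ned, 9, Ivy, 17, Argo), (1993, 22, Ned, 9, Ivy, 17, Atlas), (1993, 22, Ned, 9, Ivy, 17, Lyra), (1993, 22, Ned, 9, Ivy, 17, Nova), (1993, 22, Ned, 9, Rae, 2, Alpha), (1993, 22, Ned, 9, Rae, 2, Argo), (1993, 22, Ned, 9, Rae, 2, Atlas), (1993, 22, Ned, 9, Rae, 2, Lyra), (1993, 22, Ned, 9, Rae, 2, Nova), (2001, 7, Fay, 7, Lee, 21, Helix), (2001, 7, Fay, 7, Vic, 13, Helix), (2014, 15, Hal, 19, Bo, 10, Omega), (2014, 15, Hal, 19, Cal, 6, Omega), (2014, 15, Hal, 19, Xia, 12, Omega), (2014, 15, Hal, 19, Yan, 10, Omega)}
Selection aname = Dee: {(1993, 21, Dee, 34, Ivy, 17, Alpha), (1993, 21, Dee, 34, Ivy, 17, Argo), (1993, 21, Dee, 34, Ivy, 17, Atlas), (1993, 21, Dee, 34, Ivy, 17, Lyra), (1993, 21, Dee, 34, Ivy, 17, Nova), (1993, 21, Dee, 34, Rae, 2, Alpha), (1993, 21, Dee, 34, Rae, 2, Argo), (1993, 21, Dee, 34, Rae, 2, Atlas), (1993, 21, Dee, 34, Rae, 2, Lyra), (1993, 21, Dee, 34, Rae, 2, Nova)}
Keep only column(s) sid, role (5 duplicate(s) eliminated): {(21, Alpha), (21, Argo), (21, Atlas), (21, Lyra), (21, Nova)}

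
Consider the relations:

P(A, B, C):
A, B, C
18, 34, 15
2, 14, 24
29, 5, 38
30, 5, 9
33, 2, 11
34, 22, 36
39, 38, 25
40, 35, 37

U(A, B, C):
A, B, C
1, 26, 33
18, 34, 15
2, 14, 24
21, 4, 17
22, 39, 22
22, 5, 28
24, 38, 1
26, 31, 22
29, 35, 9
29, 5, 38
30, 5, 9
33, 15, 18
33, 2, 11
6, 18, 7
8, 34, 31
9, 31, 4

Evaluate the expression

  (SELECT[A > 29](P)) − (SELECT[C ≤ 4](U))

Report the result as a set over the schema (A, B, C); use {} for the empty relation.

{(30, 5, 9), (33, 2, 11), (34, 22, 36), (39, 38, 25), (40, 35, 37)}

Apply σ_{A > 29}; surviving tuples: {(30, 5, 9), (33, 2, 11), (34, 22, 36), (39, 38, 25), (40, 35, 37)}
Apply σ_{C ≤ 4}; surviving tuples: {(24, 38, 1), (9, 31, 4)}
Set difference of the two operands is {(30, 5, 9), (33, 2, 11), (34, 22, 36), (39, 38, 25), (40, 35, 37)}.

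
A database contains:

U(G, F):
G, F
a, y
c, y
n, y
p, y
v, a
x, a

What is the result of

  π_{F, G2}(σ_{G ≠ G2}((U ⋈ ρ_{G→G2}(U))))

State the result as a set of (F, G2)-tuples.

ρ[G→G2]: schema becomes (G2, F); tuples unchanged.
Joining U and ρ_{G→G2}(U) on F yields {(a, y, a), (a, y, c), (a, y, n), (a, y, p), (c, y, a), (c, y, c), (c, y, n), (c, y, p), (n, y, a), (n, y, c), (n, y, n), (n, y, p), (p, y, a), (p, y, c), (p, y, n), (p, y, p), (v, a, v), (v, a, x), (x, a, v), (x, a, x)}.
σ[G ≠ G2]: keep tuples satisfying G ≠ G2 → {(a, y, c), (a, y, n), (a, y, p), (c, y, a), (c, y, n), (c, y, p), (n, y, a), (n, y, c), (n, y, p), (p, y, a), (p, y, c), (p, y, n), (v, a, x), (x, a, v)}
π_{F, G2} gives {(a, v), (a, x), (y, a), (y, c), (y, n), (y, p)} (8 duplicate(s) eliminated).

{(a, v), (a, x), (y, a), (y, c), (y, n), (y, p)}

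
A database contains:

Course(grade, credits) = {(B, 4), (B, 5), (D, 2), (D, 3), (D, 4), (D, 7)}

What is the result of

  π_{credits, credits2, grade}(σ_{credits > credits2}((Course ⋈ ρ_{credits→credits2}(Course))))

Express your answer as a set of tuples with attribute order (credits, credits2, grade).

ρ[credits→credits2]: schema becomes (grade, credits2); tuples unchanged.
Natural join on grade: {(B, 4, 4), (B, 4, 5), (B, 5, 4), (B, 5, 5), (D, 2, 2), (D, 2, 3), (D, 2, 4), (D, 2, 7), (D, 3, 2), (D, 3, 3), (D, 3, 4), (D, 3, 7), (D, 4, 2), (D, 4, 3), (D, 4, 4), (D, 4, 7), (D, 7, 2), (D, 7, 3), (D, 7, 4), (D, 7, 7)}
Selection credits > credits2: {(B, 5, 4), (D, 3, 2), (D, 4, 2), (D, 4, 3), (D, 7, 2), (D, 7, 3), (D, 7, 4)}
π_{credits, credits2, grade} gives {(3, 2, D), (4, 2, D), (4, 3, D), (5, 4, B), (7, 2, D), (7, 3, D), (7, 4, D)}.

{(3, 2, D), (4, 2, D), (4, 3, D), (5, 4, B), (7, 2, D), (7, 3, D), (7, 4, D)}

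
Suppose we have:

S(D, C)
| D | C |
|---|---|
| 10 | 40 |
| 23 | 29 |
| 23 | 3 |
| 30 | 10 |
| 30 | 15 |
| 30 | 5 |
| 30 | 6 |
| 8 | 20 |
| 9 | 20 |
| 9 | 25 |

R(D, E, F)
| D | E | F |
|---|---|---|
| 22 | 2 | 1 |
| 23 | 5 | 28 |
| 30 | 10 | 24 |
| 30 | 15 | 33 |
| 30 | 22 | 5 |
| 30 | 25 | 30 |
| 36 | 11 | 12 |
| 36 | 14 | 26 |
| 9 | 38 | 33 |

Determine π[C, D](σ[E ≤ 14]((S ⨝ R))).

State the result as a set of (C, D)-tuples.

Natural join on D: {(23, 29, 5, 28), (23, 3, 5, 28), (30, 10, 10, 24), (30, 10, 15, 33), (30, 10, 22, 5), (30, 10, 25, 30), (30, 15, 10, 24), (30, 15, 15, 33), (30, 15, 22, 5), (30, 15, 25, 30), (30, 5, 10, 24), (30, 5, 15, 33), (30, 5, 22, 5), (30, 5, 25, 30), (30, 6, 10, 24), (30, 6, 15, 33), (30, 6, 22, 5), (30, 6, 25, 30), (9, 20, 38, 33), (9, 25, 38, 33)}
Selection E ≤ 14: {(23, 29, 5, 28), (23, 3, 5, 28), (30, 10, 10, 24), (30, 15, 10, 24), (30, 5, 10, 24), (30, 6, 10, 24)}
Projecting to C, D: {(10, 30), (15, 30), (29, 23), (3, 23), (5, 30), (6, 30)}

{(10, 30), (15, 30), (29, 23), (3, 23), (5, 30), (6, 30)}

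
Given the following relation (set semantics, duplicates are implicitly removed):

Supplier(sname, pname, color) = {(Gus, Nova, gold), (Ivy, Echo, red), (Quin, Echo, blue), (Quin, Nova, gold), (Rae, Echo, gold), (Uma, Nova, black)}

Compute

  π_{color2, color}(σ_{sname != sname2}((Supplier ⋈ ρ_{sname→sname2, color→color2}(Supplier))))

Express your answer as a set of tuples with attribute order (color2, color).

ρ[sname→sname2, color→color2]: schema becomes (sname2, pname, color2); tuples unchanged.
Joining Supplier and ρ_{sname→sname2, color→color2}(Supplier) on pname yields {(Gus, Nova, gold, Gus, gold), (Gus, Nova, gold, Quin, gold), (Gus, Nova, gold, Uma, black), (Ivy, Echo, red, Ivy, red), (Ivy, Echo, red, Quin, blue), (Ivy, Echo, red, Rae, gold), (Quin, Echo, blue, Ivy, red), (Quin, Echo, blue, Quin, blue), (Quin, Echo, blue, Rae, gold), (Quin, Nova, gold, Gus, gold), (Quin, Nova, gold, Quin, gold), (Quin, Nova, gold, Uma, black), (Rae, Echo, gold, Ivy, red), (Rae, Echo, gold, Quin, blue), (Rae, Echo, gold, Rae, gold), (Uma, Nova, black, Gus, gold), (Uma, Nova, black, Quin, gold), (Uma, Nova, black, Uma, black)}.
Selection sname != sname2: {(Gus, Nova, gold, Quin, gold), (Gus, Nova, gold, Uma, black), (Ivy, Echo, red, Quin, blue), (Ivy, Echo, red, Rae, gold), (Quin, Echo, blue, Ivy, red), (Quin, Echo, blue, Rae, gold), (Quin, Nova, gold, Gus, gold), (Quin, Nova, gold, Uma, black), (Rae, Echo, gold, Ivy, red), (Rae, Echo, gold, Quin, blue), (Uma, Nova, black, Gus, gold), (Uma, Nova, black, Quin, gold)}
π[color2, color]: project onto (color2, color) (3 duplicate(s) eliminated) → {(black, gold), (blue, gold), (blue, red), (gold, black), (gold, blue), (gold, gold), (gold, red), (red, blue), (red, gold)}

{(black, gold), (blue, gold), (blue, red), (gold, black), (gold, blue), (gold, gold), (gold, red), (red, blue), (red, gold)}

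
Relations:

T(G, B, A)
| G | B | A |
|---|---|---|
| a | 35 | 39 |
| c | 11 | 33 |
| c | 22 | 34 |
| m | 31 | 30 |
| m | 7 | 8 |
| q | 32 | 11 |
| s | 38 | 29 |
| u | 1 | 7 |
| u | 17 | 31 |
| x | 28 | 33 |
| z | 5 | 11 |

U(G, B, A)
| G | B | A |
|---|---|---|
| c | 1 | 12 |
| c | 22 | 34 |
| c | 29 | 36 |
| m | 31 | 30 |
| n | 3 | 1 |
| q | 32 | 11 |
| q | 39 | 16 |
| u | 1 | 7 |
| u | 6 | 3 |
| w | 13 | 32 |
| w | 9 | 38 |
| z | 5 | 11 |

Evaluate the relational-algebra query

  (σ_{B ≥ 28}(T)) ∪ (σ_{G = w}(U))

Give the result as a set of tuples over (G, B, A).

σ[B ≥ 28]: keep tuples satisfying B ≥ 28 → {(a, 35, 39), (m, 31, 30), (q, 32, 11), (s, 38, 29), (x, 28, 33)}
σ[G = w]: keep tuples satisfying G = w → {(w, 13, 32), (w, 9, 38)}
Union: {(a, 35, 39), (m, 31, 30), (q, 32, 11), (s, 38, 29), (x, 28, 33)} with {(w, 13, 32), (w, 9, 38)} → {(a, 35, 39), (m, 31, 30), (q, 32, 11), (s, 38, 29), (w, 13, 32), (w, 9, 38), (x, 28, 33)}

{(a, 35, 39), (m, 31, 30), (q, 32, 11), (s, 38, 29), (w, 13, 32), (w, 9, 38), (x, 28, 33)}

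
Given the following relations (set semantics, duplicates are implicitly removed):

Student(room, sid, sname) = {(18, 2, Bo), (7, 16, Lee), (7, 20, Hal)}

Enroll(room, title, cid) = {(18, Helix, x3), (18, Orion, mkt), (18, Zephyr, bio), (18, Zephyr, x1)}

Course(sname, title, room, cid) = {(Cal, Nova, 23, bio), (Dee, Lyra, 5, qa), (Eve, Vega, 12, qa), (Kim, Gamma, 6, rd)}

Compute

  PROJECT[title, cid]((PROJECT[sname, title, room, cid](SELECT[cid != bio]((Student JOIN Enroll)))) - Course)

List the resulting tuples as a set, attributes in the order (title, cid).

{(Helix, x3), (Orion, mkt), (Zephyr, x1)}

Joining Student and Enroll on room yields {(18, 2, Bo, Helix, x3), (18, 2, Bo, Orion, mkt), (18, 2, Bo, Zephyr, bio), (18, 2, Bo, Zephyr, x1)}.
Filtering on cid != bio leaves {(18, 2, Bo, Helix, x3), (18, 2, Bo, Orion, mkt), (18, 2, Bo, Zephyr, x1)}.
Projecting to sname, title, room, cid: {(Bo, Helix, 18, x3), (Bo, Orion, 18, mkt), (Bo, Zephyr, 18, x1)}
Difference: {(Bo, Helix, 18, x3), (Bo, Orion, 18, mkt), (Bo, Zephyr, 18, x1)} with {(Cal, Nova, 23, bio), (Dee, Lyra, 5, qa), (Eve, Vega, 12, qa), (Kim, Gamma, 6, rd)} → {(Bo, Helix, 18, x3), (Bo, Orion, 18, mkt), (Bo, Zephyr, 18, x1)}
Projecting to title, cid: {(Helix, x3), (Orion, mkt), (Zephyr, x1)}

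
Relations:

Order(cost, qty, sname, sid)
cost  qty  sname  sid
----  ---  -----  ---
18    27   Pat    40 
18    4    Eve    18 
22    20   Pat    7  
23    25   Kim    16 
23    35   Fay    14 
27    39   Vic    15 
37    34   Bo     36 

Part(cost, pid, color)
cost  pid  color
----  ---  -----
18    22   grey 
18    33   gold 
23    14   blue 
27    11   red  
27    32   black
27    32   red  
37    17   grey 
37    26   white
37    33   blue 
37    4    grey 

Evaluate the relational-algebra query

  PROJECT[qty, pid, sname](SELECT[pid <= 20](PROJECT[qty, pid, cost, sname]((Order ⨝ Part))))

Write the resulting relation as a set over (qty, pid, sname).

{(25, 14, Kim), (34, 17, Bo), (34, 4, Bo), (35, 14, Fay), (39, 11, Vic)}

Order ⋈ Part (natural join on cost): {(18, 27, Pat, 40, 22, grey), (18, 27, Pat, 40, 33, gold), (18, 4, Eve, 18, 22, grey), (18, 4, Eve, 18, 33, gold), (23, 25, Kim, 16, 14, blue), (23, 35, Fay, 14, 14, blue), (27, 39, Vic, 15, 11, red), (27, 39, Vic, 15, 32, black), (27, 39, Vic, 15, 32, red), (37, 34, Bo, 36, 17, grey), (37, 34, Bo, 36, 26, white), (37, 34, Bo, 36, 33, blue), (37, 34, Bo, 36, 4, grey)}
π[qty, pid, cost, sname]: project onto (qty, pid, cost, sname) (1 duplicate(s) eliminated) → {(25, 14, 23, Kim), (27, 22, 18, Pat), (27, 33, 18, Pat), (34, 17, 37, Bo), (34, 26, 37, Bo), (34, 33, 37, Bo), (34, 4, 37, Bo), (35, 14, 23, Fay), (39, 11, 27, Vic), (39, 32, 27, Vic), (4, 22, 18, Eve), (4, 33, 18, Eve)}
Apply σ_{pid <= 20}; surviving tuples: {(25, 14, 23, Kim), (34, 17, 37, Bo), (34, 4, 37, Bo), (35, 14, 23, Fay), (39, 11, 27, Vic)}
π[qty, pid, sname]: project onto (qty, pid, sname) → {(25, 14, Kim), (34, 17, Bo), (34, 4, Bo), (35, 14, Fay), (39, 11, Vic)}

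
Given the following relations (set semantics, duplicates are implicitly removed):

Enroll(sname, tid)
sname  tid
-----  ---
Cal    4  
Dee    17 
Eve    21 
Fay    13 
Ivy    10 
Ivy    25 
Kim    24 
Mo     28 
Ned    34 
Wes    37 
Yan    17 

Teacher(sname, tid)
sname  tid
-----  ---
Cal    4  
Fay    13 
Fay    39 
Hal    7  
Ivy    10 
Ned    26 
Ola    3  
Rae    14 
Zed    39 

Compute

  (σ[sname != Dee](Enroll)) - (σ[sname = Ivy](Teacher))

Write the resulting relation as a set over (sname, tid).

{(Cal, 4), (Eve, 21), (Fay, 13), (Ivy, 25), (Kim, 24), (Mo, 28), (Ned, 34), (Wes, 37), (Yan, 17)}

σ[sname != Dee]: keep tuples satisfying sname != Dee → {(Cal, 4), (Eve, 21), (Fay, 13), (Ivy, 10), (Ivy, 25), (Kim, 24), (Mo, 28), (Ned, 34), (Wes, 37), (Yan, 17)}
σ[sname = Ivy]: keep tuples satisfying sname = Ivy → {(Ivy, 10)}
Taking the difference: {(Cal, 4), (Eve, 21), (Fay, 13), (Ivy, 25), (Kim, 24), (Mo, 28), (Ned, 34), (Wes, 37), (Yan, 17)}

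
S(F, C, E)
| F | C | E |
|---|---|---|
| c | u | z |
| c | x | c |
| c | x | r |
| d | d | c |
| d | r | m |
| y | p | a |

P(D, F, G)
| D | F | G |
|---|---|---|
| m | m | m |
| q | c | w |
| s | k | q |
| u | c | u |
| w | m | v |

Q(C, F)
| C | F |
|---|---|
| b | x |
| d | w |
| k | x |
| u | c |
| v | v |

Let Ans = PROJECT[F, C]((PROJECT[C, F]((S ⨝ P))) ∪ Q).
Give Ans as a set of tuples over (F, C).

Joining S and P on F yields {(c, u, z, q, w), (c, u, z, u, u), (c, x, c, q, w), (c, x, c, u, u), (c, x, r, q, w), (c, x, r, u, u)}.
π[C, F]: project onto (C, F) (4 duplicate(s) eliminated) → {(u, c), (x, c)}
Taking the union: {(b, x), (d, w), (k, x), (u, c), (v, v), (x, c)}
π[F, C]: project onto (F, C) → {(c, u), (c, x), (v, v), (w, d), (x, b), (x, k)}

{(c, u), (c, x), (v, v), (w, d), (x, b), (x, k)}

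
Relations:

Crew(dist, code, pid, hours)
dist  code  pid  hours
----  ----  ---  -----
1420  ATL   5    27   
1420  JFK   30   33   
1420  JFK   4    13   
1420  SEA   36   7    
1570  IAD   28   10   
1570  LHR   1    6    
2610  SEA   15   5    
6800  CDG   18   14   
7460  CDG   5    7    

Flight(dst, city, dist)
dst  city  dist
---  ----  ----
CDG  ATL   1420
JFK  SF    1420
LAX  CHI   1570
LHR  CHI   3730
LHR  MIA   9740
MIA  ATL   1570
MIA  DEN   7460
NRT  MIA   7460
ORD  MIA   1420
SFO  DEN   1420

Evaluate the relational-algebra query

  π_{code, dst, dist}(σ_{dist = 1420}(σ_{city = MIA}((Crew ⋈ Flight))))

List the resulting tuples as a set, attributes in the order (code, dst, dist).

{(ATL, ORD, 1420), (JFK, ORD, 1420), (SEA, ORD, 1420)}

Joining Crew and Flight on dist yields {(1420, ATL, 5, 27, CDG, ATL), (1420, ATL, 5, 27, JFK, SF), (1420, ATL, 5, 27, ORD, MIA), (1420, ATL, 5, 27, SFO, DEN), (1420, JFK, 30, 33, CDG, ATL), (1420, JFK, 30, 33, JFK, SF), (1420, JFK, 30, 33, ORD, MIA), (1420, JFK, 30, 33, SFO, DEN), (1420, JFK, 4, 13, CDG, ATL), (1420, JFK, 4, 13, JFK, SF), (1420, JFK, 4, 13, ORD, MIA), (1420, JFK, 4, 13, SFO, DEN), (1420, SEA, 36, 7, CDG, ATL), (1420, SEA, 36, 7, JFK, SF), (1420, SEA, 36, 7, ORD, MIA), (1420, SEA, 36, 7, SFO, DEN), (1570, IAD, 28, 10, LAX, CHI), (1570, IAD, 28, 10, MIA, ATL), (1570, LHR, 1, 6, LAX, CHI), (1570, LHR, 1, 6, MIA, ATL), (7460, CDG, 5, 7, MIA, DEN), (7460, CDG, 5, 7, NRT, MIA)}.
Selection city = MIA: {(1420, ATL, 5, 27, ORD, MIA), (1420, JFK, 30, 33, ORD, MIA), (1420, JFK, 4, 13, ORD, MIA), (1420, SEA, 36, 7, ORD, MIA), (7460, CDG, 5, 7, NRT, MIA)}
Selection dist = 1420: {(1420, ATL, 5, 27, ORD, MIA), (1420, JFK, 30, 33, ORD, MIA), (1420, JFK, 4, 13, ORD, MIA), (1420, SEA, 36, 7, ORD, MIA)}
Keep only column(s) code, dst, dist (1 duplicate(s) eliminated): {(ATL, ORD, 1420), (JFK, ORD, 1420), (SEA, ORD, 1420)}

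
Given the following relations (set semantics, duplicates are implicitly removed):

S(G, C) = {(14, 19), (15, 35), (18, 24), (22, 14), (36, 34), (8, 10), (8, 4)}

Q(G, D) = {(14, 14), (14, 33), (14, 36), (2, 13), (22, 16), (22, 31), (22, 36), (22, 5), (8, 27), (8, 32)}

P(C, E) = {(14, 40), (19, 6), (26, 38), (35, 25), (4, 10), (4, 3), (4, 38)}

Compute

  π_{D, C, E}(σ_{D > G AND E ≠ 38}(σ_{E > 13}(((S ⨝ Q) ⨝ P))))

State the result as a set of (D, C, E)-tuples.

Natural join on G: {(14, 19, 14), (14, 19, 33), (14, 19, 36), (22, 14, 16), (22, 14, 31), (22, 14, 36), (22, 14, 5), (8, 10, 27), (8, 10, 32), (8, 4, 27), (8, 4, 32)}
Natural join on C: {(14, 19, 14, 6), (14, 19, 33, 6), (14, 19, 36, 6), (22, 14, 16, 40), (22, 14, 31, 40), (22, 14, 36, 40), (22, 14, 5, 40), (8, 4, 27, 10), (8, 4, 27, 3), (8, 4, 27, 38), (8, 4, 32, 10), (8, 4, 32, 3), (8, 4, 32, 38)}
Selection E > 13: {(22, 14, 16, 40), (22, 14, 31, 40), (22, 14, 36, 40), (22, 14, 5, 40), (8, 4, 27, 38), (8, 4, 32, 38)}
Selection D > G AND E ≠ 38: {(22, 14, 31, 40), (22, 14, 36, 40)}
Projecting to D, C, E: {(31, 14, 40), (36, 14, 40)}

{(31, 14, 40), (36, 14, 40)}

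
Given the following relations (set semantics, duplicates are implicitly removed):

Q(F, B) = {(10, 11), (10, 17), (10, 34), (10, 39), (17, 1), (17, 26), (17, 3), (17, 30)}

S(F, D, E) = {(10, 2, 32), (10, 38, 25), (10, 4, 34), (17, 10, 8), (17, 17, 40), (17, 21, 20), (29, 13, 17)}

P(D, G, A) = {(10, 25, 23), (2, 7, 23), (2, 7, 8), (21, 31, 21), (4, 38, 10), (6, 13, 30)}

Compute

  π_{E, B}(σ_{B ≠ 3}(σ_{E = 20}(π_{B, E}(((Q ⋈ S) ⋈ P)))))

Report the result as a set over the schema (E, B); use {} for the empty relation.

{(20, 1), (20, 26), (20, 30)}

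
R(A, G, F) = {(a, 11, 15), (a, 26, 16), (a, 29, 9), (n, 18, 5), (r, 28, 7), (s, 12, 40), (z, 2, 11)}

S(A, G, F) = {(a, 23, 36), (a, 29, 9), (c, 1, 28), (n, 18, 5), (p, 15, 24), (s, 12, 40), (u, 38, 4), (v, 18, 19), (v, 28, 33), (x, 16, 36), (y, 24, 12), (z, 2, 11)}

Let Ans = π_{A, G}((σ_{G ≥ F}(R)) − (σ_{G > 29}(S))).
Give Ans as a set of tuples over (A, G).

Apply σ_{G ≥ F}; surviving tuples: {(a, 26, 16), (a, 29, 9), (n, 18, 5), (r, 28, 7)}
Apply σ_{G > 29}; surviving tuples: {(u, 38, 4)}
Set difference of the two operands is {(a, 26, 16), (a, 29, 9), (n, 18, 5), (r, 28, 7)}.
Keep only column(s) A, G: {(a, 26), (a, 29), (n, 18), (r, 28)}

{(a, 26), (a, 29), (n, 18), (r, 28)}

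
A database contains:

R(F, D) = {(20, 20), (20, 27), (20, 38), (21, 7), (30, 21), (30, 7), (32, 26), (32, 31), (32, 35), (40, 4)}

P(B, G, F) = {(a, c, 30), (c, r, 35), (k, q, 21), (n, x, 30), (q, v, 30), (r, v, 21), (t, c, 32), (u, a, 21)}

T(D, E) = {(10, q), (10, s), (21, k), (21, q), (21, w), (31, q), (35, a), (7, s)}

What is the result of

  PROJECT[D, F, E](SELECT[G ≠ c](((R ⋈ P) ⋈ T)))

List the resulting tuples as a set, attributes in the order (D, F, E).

{(21, 30, k), (21, 30, q), (21, 30, w), (7, 21, s), (7, 30, s)}

Joining R and P on F yields {(21, 7, k, q), (21, 7, r, v), (21, 7, u, a), (30, 21, a, c), (30, 21, n, x), (30, 21, q, v), (30, 7, a, c), (30, 7, n, x), (30, 7, q, v), (32, 26, t, c), (32, 31, t, c), (32, 35, t, c)}.
Joining (R ⋈ P) and T on D yields {(21, 7, k, q, s), (21, 7, r, v, s), (21, 7, u, a, s), (30, 21, a, c, k), (30, 21, a, c, q), (30, 21, a, c, w), (30, 21, n, x, k), (30, 21, n, x, q), (30, 21, n, x, w), (30, 21, q, v, k), (30, 21, q, v, q), (30, 21, q, v, w), (30, 7, a, c, s), (30, 7, n, x, s), (30, 7, q, v, s), (32, 31, t, c, q), (32, 35, t, c, a)}.
Apply σ_{G ≠ c}; surviving tuples: {(21, 7, k, q, s), (21, 7, r, v, s), (21, 7, u, a, s), (30, 21, n, x, k), (30, 21, n, x, q), (30, 21, n, x, w), (30, 21, q, v, k), (30, 21, q, v, q), (30, 21, q, v, w), (30, 7, n, x, s), (30, 7, q, v, s)}
Projecting to D, F, E (6 duplicate(s) eliminated): {(21, 30, k), (21, 30, q), (21, 30, w), (7, 21, s), (7, 30, s)}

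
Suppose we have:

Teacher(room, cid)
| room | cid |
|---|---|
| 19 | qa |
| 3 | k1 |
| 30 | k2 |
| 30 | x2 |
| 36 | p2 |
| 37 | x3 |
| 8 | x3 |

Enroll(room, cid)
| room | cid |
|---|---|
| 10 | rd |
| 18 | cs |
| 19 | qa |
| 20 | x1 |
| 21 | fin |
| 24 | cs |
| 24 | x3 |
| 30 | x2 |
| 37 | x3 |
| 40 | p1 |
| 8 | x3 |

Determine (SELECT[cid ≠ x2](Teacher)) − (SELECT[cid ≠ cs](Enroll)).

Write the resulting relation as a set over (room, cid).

Selection cid ≠ x2: {(19, qa), (3, k1), (30, k2), (36, p2), (37, x3), (8, x3)}
Selection cid ≠ cs: {(10, rd), (19, qa), (20, x1), (21, fin), (24, x3), (30, x2), (37, x3), (40, p1), (8, x3)}
Taking the difference: {(3, k1), (30, k2), (36, p2)}

{(3, k1), (30, k2), (36, p2)}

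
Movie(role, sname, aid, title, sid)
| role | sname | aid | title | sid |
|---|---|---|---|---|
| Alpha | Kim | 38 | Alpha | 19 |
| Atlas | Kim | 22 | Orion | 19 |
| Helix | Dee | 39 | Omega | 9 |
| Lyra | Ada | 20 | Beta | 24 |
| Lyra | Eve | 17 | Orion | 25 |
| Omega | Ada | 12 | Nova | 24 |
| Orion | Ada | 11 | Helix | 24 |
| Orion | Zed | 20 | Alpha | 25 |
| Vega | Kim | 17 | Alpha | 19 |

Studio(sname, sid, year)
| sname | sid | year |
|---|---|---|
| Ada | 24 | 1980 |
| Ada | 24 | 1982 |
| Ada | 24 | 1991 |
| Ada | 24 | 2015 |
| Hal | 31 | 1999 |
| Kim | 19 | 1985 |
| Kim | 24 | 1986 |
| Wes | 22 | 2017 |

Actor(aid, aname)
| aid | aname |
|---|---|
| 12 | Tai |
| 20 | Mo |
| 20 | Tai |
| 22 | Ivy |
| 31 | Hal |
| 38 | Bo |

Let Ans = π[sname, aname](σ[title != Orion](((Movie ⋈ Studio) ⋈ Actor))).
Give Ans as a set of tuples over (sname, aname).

{(Ada, Mo), (Ada, Tai), (Kim, Bo)}

Movie ⋈ Studio (natural join on sname, sid): {(Alpha, Kim, 38, Alpha, 19, 1985), (Atlas, Kim, 22, Orion, 19, 1985), (Lyra, Ada, 20, Beta, 24, 1980), (Lyra, Ada, 20, Beta, 24, 1982), (Lyra, Ada, 20, Beta, 24, 1991), (Lyra, Ada, 20, Beta, 24, 2015), (Omega, Ada, 12, Nova, 24, 1980), (Omega, Ada, 12, Nova, 24, 1982), (Omega, Ada, 12, Nova, 24, 1991), (Omega, Ada, 12, Nova, 24, 2015), (Orion, Ada, 11, Helix, 24, 1980), (Orion, Ada, 11, Helix, 24, 1982), (Orion, Ada, 11, Helix, 24, 1991), (Orion, Ada, 11, Helix, 24, 2015), (Vega, Kim, 17, Alpha, 19, 1985)}
(Movie ⋈ Studio) ⋈ Actor (natural join on aid): {(Alpha, Kim, 38, Alpha, 19, 1985, Bo), (Atlas, Kim, 22, Orion, 19, 1985, Ivy), (Lyra, Ada, 20, Beta, 24, 1980, Mo), (Lyra, Ada, 20, Beta, 24, 1980, Tai), (Lyra, Ada, 20, Beta, 24, 1982, Mo), (Lyra, Ada, 20, Beta, 24, 1982, Tai), (Lyra, Ada, 20, Beta, 24, 1991, Mo), (Lyra, Ada, 20, Beta, 24, 1991, Tai), (Lyra, Ada, 20, Beta, 24, 2015, Mo), (Lyra, Ada, 20, Beta, 24, 2015, Tai), (Omega, Ada, 12, Nova, 24, 1980, Tai), (Omega, Ada, 12, Nova, 24, 1982, Tai), (Omega, Ada, 12, Nova, 24, 1991, Tai), (Omega, Ada, 12, Nova, 24, 2015, Tai)}
Selection title != Orion: {(Alpha, Kim, 38, Alpha, 19, 1985, Bo), (Lyra, Ada, 20, Beta, 24, 1980, Mo), (Lyra, Ada, 20, Beta, 24, 1980, Tai), (Lyra, Ada, 20, Beta, 24, 1982, Mo), (Lyra, Ada, 20, Beta, 24, 1982, Tai), (Lyra, Ada, 20, Beta, 24, 1991, Mo), (Lyra, Ada, 20, Beta, 24, 1991, Tai), (Lyra, Ada, 20, Beta, 24, 2015, Mo), (Lyra, Ada, 20, Beta, 24, 2015, Tai), (Omega, Ada, 12, Nova, 24, 1980, Tai), (Omega, Ada, 12, Nova, 24, 1982, Tai), (Omega, Ada, 12, Nova, 24, 1991, Tai), (Omega, Ada, 12, Nova, 24, 2015, Tai)}
Keep only column(s) sname, aname (10 duplicate(s) eliminated): {(Ada, Mo), (Ada, Tai), (Kim, Bo)}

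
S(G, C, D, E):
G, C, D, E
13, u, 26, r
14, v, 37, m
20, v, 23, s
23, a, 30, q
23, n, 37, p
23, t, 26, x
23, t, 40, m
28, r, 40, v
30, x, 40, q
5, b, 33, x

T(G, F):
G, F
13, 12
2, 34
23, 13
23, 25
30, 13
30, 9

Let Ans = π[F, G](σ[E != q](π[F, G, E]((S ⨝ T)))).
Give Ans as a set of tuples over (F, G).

Natural join on G: {(13, u, 26, r, 12), (23, a, 30, q, 13), (23, a, 30, q, 25), (23, n, 37, p, 13), (23, n, 37, p, 25), (23, t, 26, x, 13), (23, t, 26, x, 25), (23, t, 40, m, 13), (23, t, 40, m, 25), (30, x, 40, q, 13), (30, x, 40, q, 9)}
Keep only column(s) F, G, E: {(12, 13, r), (13, 23, m), (13, 23, p), (13, 23, q), (13, 23, x), (13, 30, q), (25, 23, m), (25, 23, p), (25, 23, q), (25, 23, x), (9, 30, q)}
σ[E != q]: keep tuples satisfying E != q → {(12, 13, r), (13, 23, m), (13, 23, p), (13, 23, x), (25, 23, m), (25, 23, p), (25, 23, x)}
Keep only column(s) F, G (4 duplicate(s) eliminated): {(12, 13), (13, 23), (25, 23)}

{(12, 13), (13, 23), (25, 23)}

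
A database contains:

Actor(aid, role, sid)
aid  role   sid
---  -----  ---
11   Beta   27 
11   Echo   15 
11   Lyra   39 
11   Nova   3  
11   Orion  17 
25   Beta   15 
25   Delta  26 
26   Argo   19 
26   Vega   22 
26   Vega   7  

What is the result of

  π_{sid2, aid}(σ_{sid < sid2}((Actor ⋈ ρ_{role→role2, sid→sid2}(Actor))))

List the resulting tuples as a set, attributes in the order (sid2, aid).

ρ[role→role2, sid→sid2]: schema becomes (aid, role2, sid2); tuples unchanged.
Natural join on aid: {(11, Beta, 27, Beta, 27), (11, Beta, 27, Echo, 15), (11, Beta, 27, Lyra, 39), (11, Beta, 27, Nova, 3), (11, Beta, 27, Orion, 17), (11, Echo, 15, Beta, 27), (11, Echo, 15, Echo, 15), (11, Echo, 15, Lyra, 39), (11, Echo, 15, Nova, 3), (11, Echo, 15, Orion, 17), (11, Lyra, 39, Beta, 27), (11, Lyra, 39, Echo, 15), (11, Lyra, 39, Lyra, 39), (11, Lyra, 39, Nova, 3), (11, Lyra, 39, Orion, 17), (11, Nova, 3, Beta, 27), (11, Nova, 3, Echo, 15), (11, Nova, 3, Lyra, 39), (11, Nova, 3, Nova, 3), (11, Nova, 3, Orion, 17), (11, Orion, 17, Beta, 27), (11, Orion, 17, Echo, 15), (11, Orion, 17, Lyra, 39), (11, Orion, 17, Nova, 3), (11, Orion, 17, Orion, 17), (25, Beta, 15, Beta, 15), (25, Beta, 15, Delta, 26), (25, Delta, 26, Beta, 15), (25, Delta, 26, Delta, 26), (26, Argo, 19, Argo, 19), (26, Argo, 19, Vega, 22), (26, Argo, 19, Vega, 7), (26, Vega, 22, Argo, 19), (26, Vega, 22, Vega, 22), (26, Vega, 22, Vega, 7), (26, Vega, 7, Argo, 19), (26, Vega, 7, Vega, 22), (26, Vega, 7, Vega, 7)}
σ[sid < sid2]: keep tuples satisfying sid < sid2 → {(11, Beta, 27, Lyra, 39), (11, Echo, 15, Beta, 27), (11, Echo, 15, Lyra, 39), (11, Echo, 15, Orion, 17), (11, Nova, 3, Beta, 27), (11, Nova, 3, Echo, 15), (11, Nova, 3, Lyra, 39), (11, Nova, 3, Orion, 17), (11, Orion, 17, Beta, 27), (11, Orion, 17, Lyra, 39), (25, Beta, 15, Delta, 26), (26, Argo, 19, Vega, 22), (26, Vega, 7, Argo, 19), (26, Vega, 7, Vega, 22)}
Projecting to sid2, aid (7 duplicate(s) eliminated): {(15, 11), (17, 11), (19, 26), (22, 26), (26, 25), (27, 11), (39, 11)}

{(15, 11), (17, 11), (19, 26), (22, 26), (26, 25), (27, 11), (39, 11)}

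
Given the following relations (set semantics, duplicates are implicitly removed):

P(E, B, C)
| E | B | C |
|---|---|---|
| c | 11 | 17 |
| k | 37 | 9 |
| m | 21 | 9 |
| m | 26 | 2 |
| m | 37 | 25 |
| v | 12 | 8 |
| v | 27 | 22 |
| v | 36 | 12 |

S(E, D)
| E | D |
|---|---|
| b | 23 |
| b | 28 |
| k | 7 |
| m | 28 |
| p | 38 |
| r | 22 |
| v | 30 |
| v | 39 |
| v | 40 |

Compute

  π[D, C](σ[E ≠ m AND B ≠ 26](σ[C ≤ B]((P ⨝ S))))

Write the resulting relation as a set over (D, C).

{(30, 12), (30, 22), (30, 8), (39, 12), (39, 22), (39, 8), (40, 12), (40, 22), (40, 8), (7, 9)}

Joining P and S on E yields {(k, 37, 9, 7), (m, 21, 9, 28), (m, 26, 2, 28), (m, 37, 25, 28), (v, 12, 8, 30), (v, 12, 8, 39), (v, 12, 8, 40), (v, 27, 22, 30), (v, 27, 22, 39), (v, 27, 22, 40), (v, 36, 12, 30), (v, 36, 12, 39), (v, 36, 12, 40)}.
Filtering on C ≤ B leaves {(k, 37, 9, 7), (m, 21, 9, 28), (m, 26, 2, 28), (m, 37, 25, 28), (v, 12, 8, 30), (v, 12, 8, 39), (v, 12, 8, 40), (v, 27, 22, 30), (v, 27, 22, 39), (v, 27, 22, 40), (v, 36, 12, 30), (v, 36, 12, 39), (v, 36, 12, 40)}.
Filtering on E ≠ m AND B ≠ 26 leaves {(k, 37, 9, 7), (v, 12, 8, 30), (v, 12, 8, 39), (v, 12, 8, 40), (v, 27, 22, 30), (v, 27, 22, 39), (v, 27, 22, 40), (v, 36, 12, 30), (v, 36, 12, 39), (v, 36, 12, 40)}.
Keep only column(s) D, C: {(30, 12), (30, 22), (30, 8), (39, 12), (39, 22), (39, 8), (40, 12), (40, 22), (40, 8), (7, 9)}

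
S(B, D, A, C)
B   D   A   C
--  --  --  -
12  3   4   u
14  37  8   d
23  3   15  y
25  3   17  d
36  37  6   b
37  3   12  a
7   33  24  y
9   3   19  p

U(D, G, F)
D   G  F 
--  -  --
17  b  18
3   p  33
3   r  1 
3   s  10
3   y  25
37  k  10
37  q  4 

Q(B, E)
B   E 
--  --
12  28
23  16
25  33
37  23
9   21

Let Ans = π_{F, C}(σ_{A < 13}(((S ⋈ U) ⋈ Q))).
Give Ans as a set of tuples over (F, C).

{(1, a), (1, u), (10, a), (10, u), (25, a), (25, u), (33, a), (33, u)}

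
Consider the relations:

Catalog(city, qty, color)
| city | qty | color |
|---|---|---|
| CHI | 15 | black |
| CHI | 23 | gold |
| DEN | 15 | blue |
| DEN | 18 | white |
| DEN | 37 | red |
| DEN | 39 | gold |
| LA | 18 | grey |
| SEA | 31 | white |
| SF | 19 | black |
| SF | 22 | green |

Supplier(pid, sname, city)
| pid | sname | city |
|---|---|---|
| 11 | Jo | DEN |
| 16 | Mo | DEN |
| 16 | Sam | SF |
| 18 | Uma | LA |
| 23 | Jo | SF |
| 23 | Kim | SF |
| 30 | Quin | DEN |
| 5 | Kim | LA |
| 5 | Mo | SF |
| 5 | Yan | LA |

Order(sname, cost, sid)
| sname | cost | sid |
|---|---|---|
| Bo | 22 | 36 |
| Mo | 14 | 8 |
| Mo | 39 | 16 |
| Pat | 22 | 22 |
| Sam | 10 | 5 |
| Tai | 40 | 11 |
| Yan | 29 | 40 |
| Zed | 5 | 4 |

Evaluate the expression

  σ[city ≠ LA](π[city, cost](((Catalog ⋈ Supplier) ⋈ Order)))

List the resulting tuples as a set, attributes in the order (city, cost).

{(DEN, 14), (DEN, 39), (SF, 10), (SF, 14), (SF, 39)}

Natural join on city: {(DEN, 15, blue, 11, Jo), (DEN, 15, blue, 16, Mo), (DEN, 15, blue, 30, Quin), (DEN, 18, white, 11, Jo), (DEN, 18, white, 16, Mo), (DEN, 18, white, 30, Quin), (DEN, 37, red, 11, Jo), (DEN, 37, red, 16, Mo), (DEN, 37, red, 30, Quin), (DEN, 39, gold, 11, Jo), (DEN, 39, gold, 16, Mo), (DEN, 39, gold, 30, Quin), (LA, 18, grey, 18, Uma), (LA, 18, grey, 5, Kim), (LA, 18, grey, 5, Yan), (SF, 19, black, 16, Sam), (SF, 19, black, 23, Jo), (SF, 19, black, 23, Kim), (SF, 19, black, 5, Mo), (SF, 22, green, 16, Sam), (SF, 22, green, 23, Jo), (SF, 22, green, 23, Kim), (SF, 22, green, 5, Mo)}
Natural join on sname: {(DEN, 15, blue, 16, Mo, 14, 8), (DEN, 15, blue, 16, Mo, 39, 16), (DEN, 18, white, 16, Mo, 14, 8), (DEN, 18, white, 16, Mo, 39, 16), (DEN, 37, red, 16, Mo, 14, 8), (DEN, 37, red, 16, Mo, 39, 16), (DEN, 39, gold, 16, Mo, 14, 8), (DEN, 39, gold, 16, Mo, 39, 16), (LA, 18, grey, 5, Yan, 29, 40), (SF, 19, black, 16, Sam, 10, 5), (SF, 19, black, 5, Mo, 14, 8), (SF, 19, black, 5, Mo, 39, 16), (SF, 22, green, 16, Sam, 10, 5), (SF, 22, green, 5, Mo, 14, 8), (SF, 22, green, 5, Mo, 39, 16)}
Projecting to city, cost (9 duplicate(s) eliminated): {(DEN, 14), (DEN, 39), (LA, 29), (SF, 10), (SF, 14), (SF, 39)}
Selection city ≠ LA: {(DEN, 14), (DEN, 39), (SF, 10), (SF, 14), (SF, 39)}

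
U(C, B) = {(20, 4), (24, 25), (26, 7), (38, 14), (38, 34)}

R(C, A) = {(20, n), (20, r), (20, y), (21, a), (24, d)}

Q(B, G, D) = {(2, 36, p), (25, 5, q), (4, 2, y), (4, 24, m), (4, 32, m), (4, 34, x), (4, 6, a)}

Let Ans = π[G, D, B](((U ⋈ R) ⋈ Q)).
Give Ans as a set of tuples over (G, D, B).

{(2, y, 4), (24, m, 4), (32, m, 4), (34, x, 4), (5, q, 25), (6, a, 4)}

U ⋈ R (natural join on C): {(20, 4, n), (20, 4, r), (20, 4, y), (24, 25, d)}
(U ⋈ R) ⋈ Q (natural join on B): {(20, 4, n, 2, y), (20, 4, n, 24, m), (20, 4, n, 32, m), (20, 4, n, 34, x), (20, 4, n, 6, a), (20, 4, r, 2, y), (20, 4, r, 24, m), (20, 4, r, 32, m), (20, 4, r, 34, x), (20, 4, r, 6, a), (20, 4, y, 2, y), (20, 4, y, 24, m), (20, 4, y, 32, m), (20, 4, y, 34, x), (20, 4, y, 6, a), (24, 25, d, 5, q)}
π_{G, D, B} gives {(2, y, 4), (24, m, 4), (32, m, 4), (34, x, 4), (5, q, 25), (6, a, 4)} (10 duplicate(s) eliminated).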